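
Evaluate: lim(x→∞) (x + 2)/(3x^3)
This is an ∞/∞ indeterminate form.

Apply L'Hôpital's rule: differentiate numerator and denominator separately.
  f(x) = x + 2   ⇒   f'(x) = 1
  g(x) = 3·x^3   ⇒   g'(x) = 9·x^2
  lim(x→∞) f'(x)/g'(x) = lim(x→∞) (1)/(9·x^2)
  = 0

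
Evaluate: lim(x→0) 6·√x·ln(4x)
This is a 0·∞ indeterminate form.

Rewrite 0·∞ as a quotient (0/0 or ∞/∞ form), then apply L'Hôpital's rule:
  lim(x→0) 6·√x·ln(4x) = 0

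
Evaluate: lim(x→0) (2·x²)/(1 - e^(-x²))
This is a 0/0 indeterminate form.

Apply L'Hôpital's rule: differentiate numerator and denominator separately.
  f(x) = 2·x^2   ⇒   f'(x) = 4·x
  g(x) = 1 - e^(-x^2)   ⇒   g'(x) = 2·x·e^(-x^2)
  lim(x→0) f'(x)/g'(x) = lim(x→0) (4·x)/(2·x·e^(-x^2))
  = 2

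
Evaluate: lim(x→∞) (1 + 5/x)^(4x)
This is an exponential indeterminate form.

For exponential indeterminate forms, take the natural log:
  Let L = lim(x→∞) (1 + 5/x)^(4x)
  Then ln(L) = lim(x→∞) [exponent × ln(base)]
  Evaluate using L'Hôpital or standard limits, then exponentiate.
  L = e^(20)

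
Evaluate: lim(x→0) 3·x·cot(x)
This is a 0·∞ indeterminate form.

Rewrite 0·∞ as a quotient (0/0 or ∞/∞ form), then apply L'Hôpital's rule:
  lim(x→0) 3·x·cot(x) = 3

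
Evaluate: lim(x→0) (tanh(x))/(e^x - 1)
This is a 0/0 indeterminate form.

Apply L'Hôpital's rule: differentiate numerator and denominator separately.
  f(x) = tanh(x)   ⇒   f'(x) = 1 - tanh(x)^2
  g(x) = e^(x) - 1   ⇒   g'(x) = e^(x)
  lim(x→0) f'(x)/g'(x) = lim(x→0) (1 - tanh(x)^2)/(e^(x))
  = 1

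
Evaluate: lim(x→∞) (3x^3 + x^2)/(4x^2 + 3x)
This is an ∞/∞ indeterminate form.

Apply L'Hôpital's rule: differentiate numerator and denominator separately.
  f(x) = 3·x^3 + x^2   ⇒   f'(x) = 9·x^2 + 2·x
  g(x) = 4·x^2 + 3·x   ⇒   g'(x) = 8·x + 3
  lim(x→∞) f'(x)/g'(x) = lim(x→∞) (9·x^2 + 2·x)/(8·x + 3)
  = ∞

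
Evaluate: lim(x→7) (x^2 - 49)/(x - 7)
This is a standard limit.

Factor or rationalize the expression:
  lim(x→7) (x^2 - 49)/(x - 7) = 14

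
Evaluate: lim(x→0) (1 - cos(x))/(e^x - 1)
This is a 0/0 indeterminate form.

Apply L'Hôpital's rule: differentiate numerator and denominator separately.
  f(x) = 1 - cos(x)   ⇒   f'(x) = sin(x)
  g(x) = e^(x) - 1   ⇒   g'(x) = e^(x)
  lim(x→0) f'(x)/g'(x) = lim(x→0) (sin(x))/(e^(x))
  = 0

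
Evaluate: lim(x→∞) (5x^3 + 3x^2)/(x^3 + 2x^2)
This is an ∞/∞ indeterminate form.

Apply L'Hôpital's rule: differentiate numerator and denominator separately.
  f(x) = 5·x^3 + 3·x^2   ⇒   f'(x) = 15·x^2 + 6·x
  g(x) = x^3 + 2·x^2   ⇒   g'(x) = 3·x^2 + 4·x
  lim(x→∞) f'(x)/g'(x) = lim(x→∞) (15·x^2 + 6·x)/(3·x^2 + 4·x)
  = 5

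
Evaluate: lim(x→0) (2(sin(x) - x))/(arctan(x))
This is a 0/0 indeterminate form.

Apply L'Hôpital's rule: differentiate numerator and denominator separately.
  f(x) = -2·x + 2·sin(x)   ⇒   f'(x) = 2·cos(x) - 2
  g(x) = atan(x)   ⇒   g'(x) = 1/(x^2 + 1)
  lim(x→0) f'(x)/g'(x) = lim(x→0) (2·cos(x) - 2)/(1/(x^2 + 1))
  = 0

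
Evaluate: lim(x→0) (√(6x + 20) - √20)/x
This is a standard limit.

Factor or rationalize the expression:
  lim(x→0) (√(6x + 20) - √20)/x = 3·sqrt(5)/10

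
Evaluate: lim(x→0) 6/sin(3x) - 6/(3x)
This is an ∞-∞ indeterminate form.

Combine fractions or rationalize to convert ∞-∞ to 0/0 form:
  lim(x→0) 6/sin(3x) - 6/(3x) = 0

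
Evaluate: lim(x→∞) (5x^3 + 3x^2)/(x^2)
This is an ∞/∞ indeterminate form.

Apply L'Hôpital's rule: differentiate numerator and denominator separately.
  f(x) = 5·x^3 + 3·x^2   ⇒   f'(x) = 15·x^2 + 6·x
  g(x) = x^2   ⇒   g'(x) = 2·x
  lim(x→∞) f'(x)/g'(x) = lim(x→∞) (15·x^2 + 6·x)/(2·x)
  = ∞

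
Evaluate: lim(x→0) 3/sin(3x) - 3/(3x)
This is an ∞-∞ indeterminate form.

Combine fractions or rationalize to convert ∞-∞ to 0/0 form:
  lim(x→0) 3/sin(3x) - 3/(3x) = 0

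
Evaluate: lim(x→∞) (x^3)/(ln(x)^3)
This is an ∞/∞ indeterminate form.

Apply L'Hôpital's rule: differentiate numerator and denominator separately.
  f(x) = x^3   ⇒   f'(x) = 3·x^2
  g(x) = ln(x)^3   ⇒   g'(x) = 3·ln(x)^2/x
  lim(x→∞) f'(x)/g'(x) = lim(x→∞) (3·x^2)/(3·ln(x)^2/x)
  = ∞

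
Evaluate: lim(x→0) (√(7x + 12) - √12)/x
This is a standard limit.

Factor or rationalize the expression:
  lim(x→0) (√(7x + 12) - √12)/x = 7·sqrt(3)/12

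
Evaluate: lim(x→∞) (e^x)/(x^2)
This is an ∞/∞ indeterminate form.

Apply L'Hôpital's rule: differentiate numerator and denominator separately.
  f(x) = e^(x)   ⇒   f'(x) = e^(x)
  g(x) = x^2   ⇒   g'(x) = 2·x
  lim(x→∞) f'(x)/g'(x) = lim(x→∞) (e^(x))/(2·x)
  = ∞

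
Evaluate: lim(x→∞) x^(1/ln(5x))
This is an exponential indeterminate form.

For exponential indeterminate forms, take the natural log:
  Let L = lim(x→∞) x^(1/ln(5x))
  Then ln(L) = lim(x→∞) [exponent × ln(base)]
  Evaluate using L'Hôpital or standard limits, then exponentiate.
  L = e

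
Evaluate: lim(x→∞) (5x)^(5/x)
This is an exponential indeterminate form.

For exponential indeterminate forms, take the natural log:
  Let L = lim(x→∞) (5x)^(5/x)
  Then ln(L) = lim(x→∞) [exponent × ln(base)]
  Evaluate using L'Hôpital or standard limits, then exponentiate.
  L = 1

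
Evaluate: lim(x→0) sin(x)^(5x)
This is an exponential indeterminate form.

For exponential indeterminate forms, take the natural log:
  Let L = lim(x→0) sin(x)^(5x)
  Then ln(L) = lim(x→0) [exponent × ln(base)]
  Evaluate using L'Hôpital or standard limits, then exponentiate.
  L = 1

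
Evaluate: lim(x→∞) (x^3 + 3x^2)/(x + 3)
This is an ∞/∞ indeterminate form.

Apply L'Hôpital's rule: differentiate numerator and denominator separately.
  f(x) = x^3 + 3·x^2   ⇒   f'(x) = 3·x^2 + 6·x
  g(x) = x + 3   ⇒   g'(x) = 1
  lim(x→∞) f'(x)/g'(x) = lim(x→∞) (3·x^2 + 6·x)/(1)
  = ∞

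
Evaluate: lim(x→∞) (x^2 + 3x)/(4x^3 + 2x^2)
This is an ∞/∞ indeterminate form.

Apply L'Hôpital's rule: differentiate numerator and denominator separately.
  f(x) = x^2 + 3·x   ⇒   f'(x) = 2·x + 3
  g(x) = 4·x^3 + 2·x^2   ⇒   g'(x) = 12·x^2 + 4·x
  lim(x→∞) f'(x)/g'(x) = lim(x→∞) (2·x + 3)/(12·x^2 + 4·x)
  = 0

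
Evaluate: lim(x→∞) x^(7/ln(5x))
This is an exponential indeterminate form.

For exponential indeterminate forms, take the natural log:
  Let L = lim(x→∞) x^(7/ln(5x))
  Then ln(L) = lim(x→∞) [exponent × ln(base)]
  Evaluate using L'Hôpital or standard limits, then exponentiate.
  L = e^(7)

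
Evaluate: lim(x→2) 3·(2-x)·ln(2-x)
This is a 0·∞ indeterminate form.

Rewrite 0·∞ as a quotient (0/0 or ∞/∞ form), then apply L'Hôpital's rule:
  lim(x→2) 3·(2-x)·ln(2-x) = 0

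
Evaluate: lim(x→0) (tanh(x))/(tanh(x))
This is a 0/0 indeterminate form.

Apply L'Hôpital's rule: differentiate numerator and denominator separately.
  f(x) = tanh(x)   ⇒   f'(x) = 1 - tanh(x)^2
  g(x) = tanh(x)   ⇒   g'(x) = 1 - tanh(x)^2
  lim(x→0) f'(x)/g'(x) = lim(x→0) (1 - tanh(x)^2)/(1 - tanh(x)^2)
  = 1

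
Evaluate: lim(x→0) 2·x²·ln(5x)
This is a 0·∞ indeterminate form.

Rewrite 0·∞ as a quotient (0/0 or ∞/∞ form), then apply L'Hôpital's rule:
  lim(x→0) 2·x²·ln(5x) = 0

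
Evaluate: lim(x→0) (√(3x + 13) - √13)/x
This is a standard limit.

Factor or rationalize the expression:
  lim(x→0) (√(3x + 13) - √13)/x = 3·sqrt(13)/26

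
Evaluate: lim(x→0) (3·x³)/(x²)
This is a 0/0 indeterminate form.

Apply L'Hôpital's rule: differentiate numerator and denominator separately.
  f(x) = 3·x^3   ⇒   f'(x) = 9·x^2
  g(x) = x^2   ⇒   g'(x) = 2·x
  lim(x→0) f'(x)/g'(x) = lim(x→0) (9·x^2)/(2·x)
  = 0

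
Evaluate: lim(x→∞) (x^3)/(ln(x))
This is an ∞/∞ indeterminate form.

Apply L'Hôpital's rule: differentiate numerator and denominator separately.
  f(x) = x^3   ⇒   f'(x) = 3·x^2
  g(x) = ln(x)   ⇒   g'(x) = 1/x
  lim(x→∞) f'(x)/g'(x) = lim(x→∞) (3·x^2)/(1/x)
  = ∞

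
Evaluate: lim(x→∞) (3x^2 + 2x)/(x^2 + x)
This is an ∞/∞ indeterminate form.

Apply L'Hôpital's rule: differentiate numerator and denominator separately.
  f(x) = 3·x^2 + 2·x   ⇒   f'(x) = 6·x + 2
  g(x) = x^2 + x   ⇒   g'(x) = 2·x + 1
  lim(x→∞) f'(x)/g'(x) = lim(x→∞) (6·x + 2)/(2·x + 1)
  = 3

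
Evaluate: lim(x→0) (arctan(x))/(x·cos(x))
This is a 0/0 indeterminate form.

Apply L'Hôpital's rule: differentiate numerator and denominator separately.
  f(x) = atan(x)   ⇒   f'(x) = 1/(x^2 + 1)
  g(x) = x·cos(x)   ⇒   g'(x) = -x·sin(x) + cos(x)
  lim(x→0) f'(x)/g'(x) = lim(x→0) (1/(x^2 + 1))/(-x·sin(x) + cos(x))
  = 1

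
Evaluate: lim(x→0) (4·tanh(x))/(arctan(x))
This is a 0/0 indeterminate form.

Apply L'Hôpital's rule: differentiate numerator and denominator separately.
  f(x) = 4·tanh(x)   ⇒   f'(x) = 4 - 4·tanh(x)^2
  g(x) = atan(x)   ⇒   g'(x) = 1/(x^2 + 1)
  lim(x→0) f'(x)/g'(x) = lim(x→0) (4 - 4·tanh(x)^2)/(1/(x^2 + 1))
  = 4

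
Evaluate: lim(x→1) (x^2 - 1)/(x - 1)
This is a standard limit.

Factor or rationalize the expression:
  lim(x→1) (x^2 - 1)/(x - 1) = 2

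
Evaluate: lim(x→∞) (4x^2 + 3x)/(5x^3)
This is an ∞/∞ indeterminate form.

Apply L'Hôpital's rule: differentiate numerator and denominator separately.
  f(x) = 4·x^2 + 3·x   ⇒   f'(x) = 8·x + 3
  g(x) = 5·x^3   ⇒   g'(x) = 15·x^2
  lim(x→∞) f'(x)/g'(x) = lim(x→∞) (8·x + 3)/(15·x^2)
  = 0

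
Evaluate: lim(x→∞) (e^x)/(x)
This is an ∞/∞ indeterminate form.

Apply L'Hôpital's rule: differentiate numerator and denominator separately.
  f(x) = e^(x)   ⇒   f'(x) = e^(x)
  g(x) = x   ⇒   g'(x) = 1
  lim(x→∞) f'(x)/g'(x) = lim(x→∞) (e^(x))/(1)
  = ∞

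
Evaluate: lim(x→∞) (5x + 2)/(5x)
This is an ∞/∞ indeterminate form.

Apply L'Hôpital's rule: differentiate numerator and denominator separately.
  f(x) = 5·x + 2   ⇒   f'(x) = 5
  g(x) = 5·x   ⇒   g'(x) = 5
  lim(x→∞) f'(x)/g'(x) = lim(x→∞) (5)/(5)
  = 1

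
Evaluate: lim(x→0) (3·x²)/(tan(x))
This is a 0/0 indeterminate form.

Apply L'Hôpital's rule: differentiate numerator and denominator separately.
  f(x) = 3·x^2   ⇒   f'(x) = 6·x
  g(x) = tan(x)   ⇒   g'(x) = tan(x)^2 + 1
  lim(x→0) f'(x)/g'(x) = lim(x→0) (6·x)/(tan(x)^2 + 1)
  = 0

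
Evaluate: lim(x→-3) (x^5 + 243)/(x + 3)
This is a standard limit.

Factor or rationalize the expression:
  lim(x→-3) (x^5 + 243)/(x + 3) = 405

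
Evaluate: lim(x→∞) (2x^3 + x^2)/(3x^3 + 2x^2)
This is an ∞/∞ indeterminate form.

Apply L'Hôpital's rule: differentiate numerator and denominator separately.
  f(x) = 2·x^3 + x^2   ⇒   f'(x) = 6·x^2 + 2·x
  g(x) = 3·x^3 + 2·x^2   ⇒   g'(x) = 9·x^2 + 4·x
  lim(x→∞) f'(x)/g'(x) = lim(x→∞) (6·x^2 + 2·x)/(9·x^2 + 4·x)
  = 2/3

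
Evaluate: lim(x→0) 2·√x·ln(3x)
This is a 0·∞ indeterminate form.

Rewrite 0·∞ as a quotient (0/0 or ∞/∞ form), then apply L'Hôpital's rule:
  lim(x→0) 2·√x·ln(3x) = 0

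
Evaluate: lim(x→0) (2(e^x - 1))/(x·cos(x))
This is a 0/0 indeterminate form.

Apply L'Hôpital's rule: differentiate numerator and denominator separately.
  f(x) = 2·e^(x) - 2   ⇒   f'(x) = 2·e^(x)
  g(x) = x·cos(x)   ⇒   g'(x) = -x·sin(x) + cos(x)
  lim(x→0) f'(x)/g'(x) = lim(x→0) (2·e^(x))/(-x·sin(x) + cos(x))
  = 2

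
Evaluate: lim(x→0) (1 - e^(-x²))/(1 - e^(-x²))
This is a 0/0 indeterminate form.

Apply L'Hôpital's rule: differentiate numerator and denominator separately.
  f(x) = 1 - e^(-x^2)   ⇒   f'(x) = 2·x·e^(-x^2)
  g(x) = 1 - e^(-x^2)   ⇒   g'(x) = 2·x·e^(-x^2)
  lim(x→0) f'(x)/g'(x) = lim(x→0) (2·x·e^(-x^2))/(2·x·e^(-x^2))
  = 1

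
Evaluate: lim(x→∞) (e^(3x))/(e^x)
This is an ∞/∞ indeterminate form.

Apply L'Hôpital's rule: differentiate numerator and denominator separately.
  f(x) = e^(3·x)   ⇒   f'(x) = 3·e^(3·x)
  g(x) = e^(x)   ⇒   g'(x) = e^(x)
  lim(x→∞) f'(x)/g'(x) = lim(x→∞) (3·e^(3·x))/(e^(x))
  = ∞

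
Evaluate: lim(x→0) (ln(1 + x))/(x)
This is a 0/0 indeterminate form.

Apply L'Hôpital's rule: differentiate numerator and denominator separately.
  f(x) = ln(x + 1)   ⇒   f'(x) = 1/(x + 1)
  g(x) = x   ⇒   g'(x) = 1
  lim(x→0) f'(x)/g'(x) = lim(x→0) (1/(x + 1))/(1)
  = 1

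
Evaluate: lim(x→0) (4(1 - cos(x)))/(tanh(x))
This is a 0/0 indeterminate form.

Apply L'Hôpital's rule: differentiate numerator and denominator separately.
  f(x) = 4 - 4·cos(x)   ⇒   f'(x) = 4·sin(x)
  g(x) = tanh(x)   ⇒   g'(x) = 1 - tanh(x)^2
  lim(x→0) f'(x)/g'(x) = lim(x→0) (4·sin(x))/(1 - tanh(x)^2)
  = 0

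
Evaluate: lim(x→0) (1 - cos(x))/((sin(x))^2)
This is a 0/0 indeterminate form.

Apply L'Hôpital's rule: differentiate numerator and denominator separately.
  f(x) = 1 - cos(x)   ⇒   f'(x) = sin(x)
  g(x) = sin(x)^2   ⇒   g'(x) = 2·sin(x)·cos(x)
  lim(x→0) f'(x)/g'(x) = lim(x→0) (sin(x))/(2·sin(x)·cos(x))
  = 1/2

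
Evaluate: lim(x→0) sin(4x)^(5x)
This is an exponential indeterminate form.

For exponential indeterminate forms, take the natural log:
  Let L = lim(x→0) sin(4x)^(5x)
  Then ln(L) = lim(x→0) [exponent × ln(base)]
  Evaluate using L'Hôpital or standard limits, then exponentiate.
  L = 1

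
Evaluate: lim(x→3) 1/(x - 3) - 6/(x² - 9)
This is an ∞-∞ indeterminate form.

Combine fractions or rationalize to convert ∞-∞ to 0/0 form:
  lim(x→3) 1/(x - 3) - 6/(x² - 9) = 1/6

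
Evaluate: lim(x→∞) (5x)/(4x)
This is an ∞/∞ indeterminate form.

Apply L'Hôpital's rule: differentiate numerator and denominator separately.
  f(x) = 5·x   ⇒   f'(x) = 5
  g(x) = 4·x   ⇒   g'(x) = 4
  lim(x→∞) f'(x)/g'(x) = lim(x→∞) (5)/(4)
  = 5/4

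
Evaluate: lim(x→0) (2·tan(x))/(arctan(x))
This is a 0/0 indeterminate form.

Apply L'Hôpital's rule: differentiate numerator and denominator separately.
  f(x) = 2·tan(x)   ⇒   f'(x) = 2·tan(x)^2 + 2
  g(x) = atan(x)   ⇒   g'(x) = 1/(x^2 + 1)
  lim(x→0) f'(x)/g'(x) = lim(x→0) (2·tan(x)^2 + 2)/(1/(x^2 + 1))
  = 2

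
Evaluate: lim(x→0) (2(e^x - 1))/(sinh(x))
This is a 0/0 indeterminate form.

Apply L'Hôpital's rule: differentiate numerator and denominator separately.
  f(x) = 2·e^(x) - 2   ⇒   f'(x) = 2·e^(x)
  g(x) = sinh(x)   ⇒   g'(x) = cosh(x)
  lim(x→0) f'(x)/g'(x) = lim(x→0) (2·e^(x))/(cosh(x))
  = 2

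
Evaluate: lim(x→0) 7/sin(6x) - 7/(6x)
This is an ∞-∞ indeterminate form.

Combine fractions or rationalize to convert ∞-∞ to 0/0 form:
  lim(x→0) 7/sin(6x) - 7/(6x) = 0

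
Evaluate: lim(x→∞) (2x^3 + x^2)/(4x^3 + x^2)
This is an ∞/∞ indeterminate form.

Apply L'Hôpital's rule: differentiate numerator and denominator separately.
  f(x) = 2·x^3 + x^2   ⇒   f'(x) = 6·x^2 + 2·x
  g(x) = 4·x^3 + x^2   ⇒   g'(x) = 12·x^2 + 2·x
  lim(x→∞) f'(x)/g'(x) = lim(x→∞) (6·x^2 + 2·x)/(12·x^2 + 2·x)
  = 1/2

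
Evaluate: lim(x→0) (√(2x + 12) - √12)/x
This is a standard limit.

Factor or rationalize the expression:
  lim(x→0) (√(2x + 12) - √12)/x = sqrt(3)/6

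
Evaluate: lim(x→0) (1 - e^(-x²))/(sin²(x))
This is a 0/0 indeterminate form.

Apply L'Hôpital's rule: differentiate numerator and denominator separately.
  f(x) = 1 - e^(-x^2)   ⇒   f'(x) = 2·x·e^(-x^2)
  g(x) = sin(x)^2   ⇒   g'(x) = 2·sin(x)·cos(x)
  lim(x→0) f'(x)/g'(x) = lim(x→0) (2·x·e^(-x^2))/(2·sin(x)·cos(x))
  = 1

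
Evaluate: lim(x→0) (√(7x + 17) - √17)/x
This is a standard limit.

Factor or rationalize the expression:
  lim(x→0) (√(7x + 17) - √17)/x = 7·sqrt(17)/34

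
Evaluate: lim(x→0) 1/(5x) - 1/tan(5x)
This is an ∞-∞ indeterminate form.

Combine fractions or rationalize to convert ∞-∞ to 0/0 form:
  lim(x→0) 1/(5x) - 1/tan(5x) = 0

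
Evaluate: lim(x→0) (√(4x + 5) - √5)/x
This is a standard limit.

Factor or rationalize the expression:
  lim(x→0) (√(4x + 5) - √5)/x = 2·sqrt(5)/5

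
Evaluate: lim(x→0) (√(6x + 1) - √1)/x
This is a standard limit.

Factor or rationalize the expression:
  lim(x→0) (√(6x + 1) - √1)/x = 3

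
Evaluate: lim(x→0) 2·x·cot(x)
This is a 0·∞ indeterminate form.

Rewrite 0·∞ as a quotient (0/0 or ∞/∞ form), then apply L'Hôpital's rule:
  lim(x→0) 2·x·cot(x) = 2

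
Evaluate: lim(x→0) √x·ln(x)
This is a 0·∞ indeterminate form.

Rewrite 0·∞ as a quotient (0/0 or ∞/∞ form), then apply L'Hôpital's rule:
  lim(x→0) √x·ln(x) = 0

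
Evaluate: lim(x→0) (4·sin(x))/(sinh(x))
This is a 0/0 indeterminate form.

Apply L'Hôpital's rule: differentiate numerator and denominator separately.
  f(x) = 4·sin(x)   ⇒   f'(x) = 4·cos(x)
  g(x) = sinh(x)   ⇒   g'(x) = cosh(x)
  lim(x→0) f'(x)/g'(x) = lim(x→0) (4·cos(x))/(cosh(x))
  = 4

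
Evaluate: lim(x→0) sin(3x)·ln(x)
This is a 0·∞ indeterminate form.

Rewrite 0·∞ as a quotient (0/0 or ∞/∞ form), then apply L'Hôpital's rule:
  lim(x→0) sin(3x)·ln(x) = 0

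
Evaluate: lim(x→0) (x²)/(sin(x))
This is a 0/0 indeterminate form.

Apply L'Hôpital's rule: differentiate numerator and denominator separately.
  f(x) = x^2   ⇒   f'(x) = 2·x
  g(x) = sin(x)   ⇒   g'(x) = cos(x)
  lim(x→0) f'(x)/g'(x) = lim(x→0) (2·x)/(cos(x))
  = 0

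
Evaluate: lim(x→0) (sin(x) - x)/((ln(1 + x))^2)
This is a 0/0 indeterminate form.

Apply L'Hôpital's rule: differentiate numerator and denominator separately.
  f(x) = -x + sin(x)   ⇒   f'(x) = cos(x) - 1
  g(x) = ln(x + 1)^2   ⇒   g'(x) = 2·ln(x + 1)/(x + 1)
  lim(x→0) f'(x)/g'(x) = lim(x→0) (cos(x) - 1)/(2·ln(x + 1)/(x + 1))
  = 0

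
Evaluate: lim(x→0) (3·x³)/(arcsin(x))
This is a 0/0 indeterminate form.

Apply L'Hôpital's rule: differentiate numerator and denominator separately.
  f(x) = 3·x^3   ⇒   f'(x) = 9·x^2
  g(x) = asin(x)   ⇒   g'(x) = 1/sqrt(1 - x^2)
  lim(x→0) f'(x)/g'(x) = lim(x→0) (9·x^2)/(1/sqrt(1 - x^2))
  = 0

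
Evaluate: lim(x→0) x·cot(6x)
This is a 0·∞ indeterminate form.

Rewrite 0·∞ as a quotient (0/0 or ∞/∞ form), then apply L'Hôpital's rule:
  lim(x→0) x·cot(6x) = 1/6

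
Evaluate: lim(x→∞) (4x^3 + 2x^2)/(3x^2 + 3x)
This is an ∞/∞ indeterminate form.

Apply L'Hôpital's rule: differentiate numerator and denominator separately.
  f(x) = 4·x^3 + 2·x^2   ⇒   f'(x) = 12·x^2 + 4·x
  g(x) = 3·x^2 + 3·x   ⇒   g'(x) = 6·x + 3
  lim(x→∞) f'(x)/g'(x) = lim(x→∞) (12·x^2 + 4·x)/(6·x + 3)
  = ∞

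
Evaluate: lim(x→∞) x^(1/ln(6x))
This is an exponential indeterminate form.

For exponential indeterminate forms, take the natural log:
  Let L = lim(x→∞) x^(1/ln(6x))
  Then ln(L) = lim(x→∞) [exponent × ln(base)]
  Evaluate using L'Hôpital or standard limits, then exponentiate.
  L = e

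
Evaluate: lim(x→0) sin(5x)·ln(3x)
This is a 0·∞ indeterminate form.

Rewrite 0·∞ as a quotient (0/0 or ∞/∞ form), then apply L'Hôpital's rule:
  lim(x→0) sin(5x)·ln(3x) = 0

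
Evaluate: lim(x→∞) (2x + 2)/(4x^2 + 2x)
This is an ∞/∞ indeterminate form.

Apply L'Hôpital's rule: differentiate numerator and denominator separately.
  f(x) = 2·x + 2   ⇒   f'(x) = 2
  g(x) = 4·x^2 + 2·x   ⇒   g'(x) = 8·x + 2
  lim(x→∞) f'(x)/g'(x) = lim(x→∞) (2)/(8·x + 2)
  = 0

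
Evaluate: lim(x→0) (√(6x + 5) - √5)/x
This is a standard limit.

Factor or rationalize the expression:
  lim(x→0) (√(6x + 5) - √5)/x = 3·sqrt(5)/5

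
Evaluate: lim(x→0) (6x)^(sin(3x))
This is an exponential indeterminate form.

For exponential indeterminate forms, take the natural log:
  Let L = lim(x→0) (6x)^(sin(3x))
  Then ln(L) = lim(x→0) [exponent × ln(base)]
  Evaluate using L'Hôpital or standard limits, then exponentiate.
  L = 1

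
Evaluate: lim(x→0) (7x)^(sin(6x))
This is an exponential indeterminate form.

For exponential indeterminate forms, take the natural log:
  Let L = lim(x→0) (7x)^(sin(6x))
  Then ln(L) = lim(x→0) [exponent × ln(base)]
  Evaluate using L'Hôpital or standard limits, then exponentiate.
  L = 1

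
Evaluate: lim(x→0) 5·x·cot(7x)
This is a 0·∞ indeterminate form.

Rewrite 0·∞ as a quotient (0/0 or ∞/∞ form), then apply L'Hôpital's rule:
  lim(x→0) 5·x·cot(7x) = 5/7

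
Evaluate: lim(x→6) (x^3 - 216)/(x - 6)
This is a standard limit.

Factor or rationalize the expression:
  lim(x→6) (x^3 - 216)/(x - 6) = 108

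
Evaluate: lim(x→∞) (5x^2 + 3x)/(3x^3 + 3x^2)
This is an ∞/∞ indeterminate form.

Apply L'Hôpital's rule: differentiate numerator and denominator separately.
  f(x) = 5·x^2 + 3·x   ⇒   f'(x) = 10·x + 3
  g(x) = 3·x^3 + 3·x^2   ⇒   g'(x) = 9·x^2 + 6·x
  lim(x→∞) f'(x)/g'(x) = lim(x→∞) (10·x + 3)/(9·x^2 + 6·x)
  = 0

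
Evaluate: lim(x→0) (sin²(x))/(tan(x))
This is a 0/0 indeterminate form.

Apply L'Hôpital's rule: differentiate numerator and denominator separately.
  f(x) = sin(x)^2   ⇒   f'(x) = 2·sin(x)·cos(x)
  g(x) = tan(x)   ⇒   g'(x) = tan(x)^2 + 1
  lim(x→0) f'(x)/g'(x) = lim(x→0) (2·sin(x)·cos(x))/(tan(x)^2 + 1)
  = 0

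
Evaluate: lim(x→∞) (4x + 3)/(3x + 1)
This is an ∞/∞ indeterminate form.

Apply L'Hôpital's rule: differentiate numerator and denominator separately.
  f(x) = 4·x + 3   ⇒   f'(x) = 4
  g(x) = 3·x + 1   ⇒   g'(x) = 3
  lim(x→∞) f'(x)/g'(x) = lim(x→∞) (4)/(3)
  = 4/3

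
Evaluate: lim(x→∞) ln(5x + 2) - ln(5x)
This is an ∞-∞ indeterminate form.

Combine fractions or rationalize to convert ∞-∞ to 0/0 form:
  lim(x→∞) ln(5x + 2) - ln(5x) = 0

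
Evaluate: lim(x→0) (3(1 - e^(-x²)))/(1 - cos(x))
This is a 0/0 indeterminate form.

Apply L'Hôpital's rule: differentiate numerator and denominator separately.
  f(x) = 3 - 3·e^(-x^2)   ⇒   f'(x) = 6·x·e^(-x^2)
  g(x) = 1 - cos(x)   ⇒   g'(x) = sin(x)
  lim(x→0) f'(x)/g'(x) = lim(x→0) (6·x·e^(-x^2))/(sin(x))
  = 6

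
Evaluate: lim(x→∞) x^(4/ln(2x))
This is an exponential indeterminate form.

For exponential indeterminate forms, take the natural log:
  Let L = lim(x→∞) x^(4/ln(2x))
  Then ln(L) = lim(x→∞) [exponent × ln(base)]
  Evaluate using L'Hôpital or standard limits, then exponentiate.
  L = e^(4)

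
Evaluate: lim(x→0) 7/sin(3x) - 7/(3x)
This is an ∞-∞ indeterminate form.

Combine fractions or rationalize to convert ∞-∞ to 0/0 form:
  lim(x→0) 7/sin(3x) - 7/(3x) = 0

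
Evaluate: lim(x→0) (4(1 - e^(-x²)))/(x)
This is a 0/0 indeterminate form.

Apply L'Hôpital's rule: differentiate numerator and denominator separately.
  f(x) = 4 - 4·e^(-x^2)   ⇒   f'(x) = 8·x·e^(-x^2)
  g(x) = x   ⇒   g'(x) = 1
  lim(x→0) f'(x)/g'(x) = lim(x→0) (8·x·e^(-x^2))/(1)
  = 0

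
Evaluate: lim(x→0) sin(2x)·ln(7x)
This is a 0·∞ indeterminate form.

Rewrite 0·∞ as a quotient (0/0 or ∞/∞ form), then apply L'Hôpital's rule:
  lim(x→0) sin(2x)·ln(7x) = 0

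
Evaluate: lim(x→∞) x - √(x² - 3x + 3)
This is an ∞-∞ indeterminate form.

Combine fractions or rationalize to convert ∞-∞ to 0/0 form:
  lim(x→∞) x - √(x² - 3x + 3) = 3/2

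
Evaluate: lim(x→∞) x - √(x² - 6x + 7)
This is an ∞-∞ indeterminate form.

Combine fractions or rationalize to convert ∞-∞ to 0/0 form:
  lim(x→∞) x - √(x² - 6x + 7) = 3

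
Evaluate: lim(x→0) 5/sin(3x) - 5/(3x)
This is an ∞-∞ indeterminate form.

Combine fractions or rationalize to convert ∞-∞ to 0/0 form:
  lim(x→0) 5/sin(3x) - 5/(3x) = 0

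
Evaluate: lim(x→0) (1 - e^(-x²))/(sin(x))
This is a 0/0 indeterminate form.

Apply L'Hôpital's rule: differentiate numerator and denominator separately.
  f(x) = 1 - e^(-x^2)   ⇒   f'(x) = 2·x·e^(-x^2)
  g(x) = sin(x)   ⇒   g'(x) = cos(x)
  lim(x→0) f'(x)/g'(x) = lim(x→0) (2·x·e^(-x^2))/(cos(x))
  = 0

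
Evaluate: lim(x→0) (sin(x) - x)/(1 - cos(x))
This is a 0/0 indeterminate form.

Apply L'Hôpital's rule: differentiate numerator and denominator separately.
  f(x) = -x + sin(x)   ⇒   f'(x) = cos(x) - 1
  g(x) = 1 - cos(x)   ⇒   g'(x) = sin(x)
  lim(x→0) f'(x)/g'(x) = lim(x→0) (cos(x) - 1)/(sin(x))
  = 0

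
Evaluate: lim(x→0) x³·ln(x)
This is a 0·∞ indeterminate form.

Rewrite 0·∞ as a quotient (0/0 or ∞/∞ form), then apply L'Hôpital's rule:
  lim(x→0) x³·ln(x) = 0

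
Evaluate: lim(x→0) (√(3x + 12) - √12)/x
This is a standard limit.

Factor or rationalize the expression:
  lim(x→0) (√(3x + 12) - √12)/x = sqrt(3)/4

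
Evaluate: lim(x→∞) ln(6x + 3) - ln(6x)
This is an ∞-∞ indeterminate form.

Combine fractions or rationalize to convert ∞-∞ to 0/0 form:
  lim(x→∞) ln(6x + 3) - ln(6x) = 0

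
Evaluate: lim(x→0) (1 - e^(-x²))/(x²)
This is a 0/0 indeterminate form.

Apply L'Hôpital's rule: differentiate numerator and denominator separately.
  f(x) = 1 - e^(-x^2)   ⇒   f'(x) = 2·x·e^(-x^2)
  g(x) = x^2   ⇒   g'(x) = 2·x
  lim(x→0) f'(x)/g'(x) = lim(x→0) (2·x·e^(-x^2))/(2·x)
  = 1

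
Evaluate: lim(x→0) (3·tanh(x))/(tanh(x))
This is a 0/0 indeterminate form.

Apply L'Hôpital's rule: differentiate numerator and denominator separately.
  f(x) = 3·tanh(x)   ⇒   f'(x) = 3 - 3·tanh(x)^2
  g(x) = tanh(x)   ⇒   g'(x) = 1 - tanh(x)^2
  lim(x→0) f'(x)/g'(x) = lim(x→0) (3 - 3·tanh(x)^2)/(1 - tanh(x)^2)
  = 3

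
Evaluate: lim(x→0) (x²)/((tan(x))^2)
This is a 0/0 indeterminate form.

Apply L'Hôpital's rule: differentiate numerator and denominator separately.
  f(x) = x^2   ⇒   f'(x) = 2·x
  g(x) = tan(x)^2   ⇒   g'(x) = (2·tan(x)^2 + 2)·tan(x)
  lim(x→0) f'(x)/g'(x) = lim(x→0) (2·x)/((2·tan(x)^2 + 2)·tan(x))
  = 1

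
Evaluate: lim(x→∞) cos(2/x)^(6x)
This is an exponential indeterminate form.

For exponential indeterminate forms, take the natural log:
  Let L = lim(x→∞) cos(2/x)^(6x)
  Then ln(L) = lim(x→∞) [exponent × ln(base)]
  Evaluate using L'Hôpital or standard limits, then exponentiate.
  L = 1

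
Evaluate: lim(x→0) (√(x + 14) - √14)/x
This is a standard limit.

Factor or rationalize the expression:
  lim(x→0) (√(x + 14) - √14)/x = sqrt(14)/28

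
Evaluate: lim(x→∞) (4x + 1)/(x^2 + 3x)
This is an ∞/∞ indeterminate form.

Apply L'Hôpital's rule: differentiate numerator and denominator separately.
  f(x) = 4·x + 1   ⇒   f'(x) = 4
  g(x) = x^2 + 3·x   ⇒   g'(x) = 2·x + 3
  lim(x→∞) f'(x)/g'(x) = lim(x→∞) (4)/(2·x + 3)
  = 0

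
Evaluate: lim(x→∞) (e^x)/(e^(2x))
This is an ∞/∞ indeterminate form.

Apply L'Hôpital's rule: differentiate numerator and denominator separately.
  f(x) = e^(x)   ⇒   f'(x) = e^(x)
  g(x) = e^(2·x)   ⇒   g'(x) = 2·e^(2·x)
  lim(x→∞) f'(x)/g'(x) = lim(x→∞) (e^(x))/(2·e^(2·x))
  = 0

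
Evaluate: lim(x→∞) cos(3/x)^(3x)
This is an exponential indeterminate form.

For exponential indeterminate forms, take the natural log:
  Let L = lim(x→∞) cos(3/x)^(3x)
  Then ln(L) = lim(x→∞) [exponent × ln(base)]
  Evaluate using L'Hôpital or standard limits, then exponentiate.
  L = 1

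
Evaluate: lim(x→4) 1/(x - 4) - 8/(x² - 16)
This is an ∞-∞ indeterminate form.

Combine fractions or rationalize to convert ∞-∞ to 0/0 form:
  lim(x→4) 1/(x - 4) - 8/(x² - 16) = 1/8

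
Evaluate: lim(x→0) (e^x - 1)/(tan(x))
This is a 0/0 indeterminate form.

Apply L'Hôpital's rule: differentiate numerator and denominator separately.
  f(x) = e^(x) - 1   ⇒   f'(x) = e^(x)
  g(x) = tan(x)   ⇒   g'(x) = tan(x)^2 + 1
  lim(x→0) f'(x)/g'(x) = lim(x→0) (e^(x))/(tan(x)^2 + 1)
  = 1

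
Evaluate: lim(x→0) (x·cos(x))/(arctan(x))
This is a 0/0 indeterminate form.

Apply L'Hôpital's rule: differentiate numerator and denominator separately.
  f(x) = x·cos(x)   ⇒   f'(x) = -x·sin(x) + cos(x)
  g(x) = atan(x)   ⇒   g'(x) = 1/(x^2 + 1)
  lim(x→0) f'(x)/g'(x) = lim(x→0) (-x·sin(x) + cos(x))/(1/(x^2 + 1))
  = 1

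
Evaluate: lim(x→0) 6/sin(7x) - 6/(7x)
This is an ∞-∞ indeterminate form.

Combine fractions or rationalize to convert ∞-∞ to 0/0 form:
  lim(x→0) 6/sin(7x) - 6/(7x) = 0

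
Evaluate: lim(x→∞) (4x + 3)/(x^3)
This is an ∞/∞ indeterminate form.

Apply L'Hôpital's rule: differentiate numerator and denominator separately.
  f(x) = 4·x + 3   ⇒   f'(x) = 4
  g(x) = x^3   ⇒   g'(x) = 3·x^2
  lim(x→∞) f'(x)/g'(x) = lim(x→∞) (4)/(3·x^2)
  = 0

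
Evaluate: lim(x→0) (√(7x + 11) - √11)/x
This is a standard limit.

Factor or rationalize the expression:
  lim(x→0) (√(7x + 11) - √11)/x = 7·sqrt(11)/22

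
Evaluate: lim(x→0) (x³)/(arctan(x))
This is a 0/0 indeterminate form.

Apply L'Hôpital's rule: differentiate numerator and denominator separately.
  f(x) = x^3   ⇒   f'(x) = 3·x^2
  g(x) = atan(x)   ⇒   g'(x) = 1/(x^2 + 1)
  lim(x→0) f'(x)/g'(x) = lim(x→0) (3·x^2)/(1/(x^2 + 1))
  = 0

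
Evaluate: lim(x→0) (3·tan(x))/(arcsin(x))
This is a 0/0 indeterminate form.

Apply L'Hôpital's rule: differentiate numerator and denominator separately.
  f(x) = 3·tan(x)   ⇒   f'(x) = 3·tan(x)^2 + 3
  g(x) = asin(x)   ⇒   g'(x) = 1/sqrt(1 - x^2)
  lim(x→0) f'(x)/g'(x) = lim(x→0) (3·tan(x)^2 + 3)/(1/sqrt(1 - x^2))
  = 3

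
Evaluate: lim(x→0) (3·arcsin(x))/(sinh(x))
This is a 0/0 indeterminate form.

Apply L'Hôpital's rule: differentiate numerator and denominator separately.
  f(x) = 3·asin(x)   ⇒   f'(x) = 3/sqrt(1 - x^2)
  g(x) = sinh(x)   ⇒   g'(x) = cosh(x)
  lim(x→0) f'(x)/g'(x) = lim(x→0) (3/sqrt(1 - x^2))/(cosh(x))
  = 3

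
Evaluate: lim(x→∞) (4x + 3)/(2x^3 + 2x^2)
This is an ∞/∞ indeterminate form.

Apply L'Hôpital's rule: differentiate numerator and denominator separately.
  f(x) = 4·x + 3   ⇒   f'(x) = 4
  g(x) = 2·x^3 + 2·x^2   ⇒   g'(x) = 6·x^2 + 4·x
  lim(x→∞) f'(x)/g'(x) = lim(x→∞) (4)/(6·x^2 + 4·x)
  = 0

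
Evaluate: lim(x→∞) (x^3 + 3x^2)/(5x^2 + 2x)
This is an ∞/∞ indeterminate form.

Apply L'Hôpital's rule: differentiate numerator and denominator separately.
  f(x) = x^3 + 3·x^2   ⇒   f'(x) = 3·x^2 + 6·x
  g(x) = 5·x^2 + 2·x   ⇒   g'(x) = 10·x + 2
  lim(x→∞) f'(x)/g'(x) = lim(x→∞) (3·x^2 + 6·x)/(10·x + 2)
  = ∞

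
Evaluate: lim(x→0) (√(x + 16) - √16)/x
This is a standard limit.

Factor or rationalize the expression:
  lim(x→0) (√(x + 16) - √16)/x = 1/8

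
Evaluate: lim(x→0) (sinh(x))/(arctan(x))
This is a 0/0 indeterminate form.

Apply L'Hôpital's rule: differentiate numerator and denominator separately.
  f(x) = sinh(x)   ⇒   f'(x) = cosh(x)
  g(x) = atan(x)   ⇒   g'(x) = 1/(x^2 + 1)
  lim(x→0) f'(x)/g'(x) = lim(x→0) (cosh(x))/(1/(x^2 + 1))
  = 1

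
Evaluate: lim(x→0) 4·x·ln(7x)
This is a 0·∞ indeterminate form.

Rewrite 0·∞ as a quotient (0/0 or ∞/∞ form), then apply L'Hôpital's rule:
  lim(x→0) 4·x·ln(7x) = 0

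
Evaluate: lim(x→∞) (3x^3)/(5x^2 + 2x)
This is an ∞/∞ indeterminate form.

Apply L'Hôpital's rule: differentiate numerator and denominator separately.
  f(x) = 3·x^3   ⇒   f'(x) = 9·x^2
  g(x) = 5·x^2 + 2·x   ⇒   g'(x) = 10·x + 2
  lim(x→∞) f'(x)/g'(x) = lim(x→∞) (9·x^2)/(10·x + 2)
  = ∞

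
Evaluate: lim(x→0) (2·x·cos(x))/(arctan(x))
This is a 0/0 indeterminate form.

Apply L'Hôpital's rule: differentiate numerator and denominator separately.
  f(x) = 2·x·cos(x)   ⇒   f'(x) = -2·x·sin(x) + 2·cos(x)
  g(x) = atan(x)   ⇒   g'(x) = 1/(x^2 + 1)
  lim(x→0) f'(x)/g'(x) = lim(x→0) (-2·x·sin(x) + 2·cos(x))/(1/(x^2 + 1))
  = 2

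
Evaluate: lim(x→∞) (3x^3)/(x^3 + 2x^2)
This is an ∞/∞ indeterminate form.

Apply L'Hôpital's rule: differentiate numerator and denominator separately.
  f(x) = 3·x^3   ⇒   f'(x) = 9·x^2
  g(x) = x^3 + 2·x^2   ⇒   g'(x) = 3·x^2 + 4·x
  lim(x→∞) f'(x)/g'(x) = lim(x→∞) (9·x^2)/(3·x^2 + 4·x)
  = 3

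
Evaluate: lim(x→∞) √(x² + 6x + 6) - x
This is an ∞-∞ indeterminate form.

Combine fractions or rationalize to convert ∞-∞ to 0/0 form:
  lim(x→∞) √(x² + 6x + 6) - x = 3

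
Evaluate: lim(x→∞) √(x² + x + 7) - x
This is an ∞-∞ indeterminate form.

Combine fractions or rationalize to convert ∞-∞ to 0/0 form:
  lim(x→∞) √(x² + x + 7) - x = 1/2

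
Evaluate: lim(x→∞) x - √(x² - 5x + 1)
This is an ∞-∞ indeterminate form.

Combine fractions or rationalize to convert ∞-∞ to 0/0 form:
  lim(x→∞) x - √(x² - 5x + 1) = 5/2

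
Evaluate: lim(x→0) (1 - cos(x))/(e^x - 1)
This is a 0/0 indeterminate form.

Apply L'Hôpital's rule: differentiate numerator and denominator separately.
  f(x) = 1 - cos(x)   ⇒   f'(x) = sin(x)
  g(x) = e^(x) - 1   ⇒   g'(x) = e^(x)
  lim(x→0) f'(x)/g'(x) = lim(x→0) (sin(x))/(e^(x))
  = 0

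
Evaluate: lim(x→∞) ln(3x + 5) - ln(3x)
This is an ∞-∞ indeterminate form.

Combine fractions or rationalize to convert ∞-∞ to 0/0 form:
  lim(x→∞) ln(3x + 5) - ln(3x) = 0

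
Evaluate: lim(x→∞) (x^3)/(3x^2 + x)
This is an ∞/∞ indeterminate form.

Apply L'Hôpital's rule: differentiate numerator and denominator separately.
  f(x) = x^3   ⇒   f'(x) = 3·x^2
  g(x) = 3·x^2 + x   ⇒   g'(x) = 6·x + 1
  lim(x→∞) f'(x)/g'(x) = lim(x→∞) (3·x^2)/(6·x + 1)
  = ∞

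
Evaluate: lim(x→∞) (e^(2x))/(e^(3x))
This is an ∞/∞ indeterminate form.

Apply L'Hôpital's rule: differentiate numerator and denominator separately.
  f(x) = e^(2·x)   ⇒   f'(x) = 2·e^(2·x)
  g(x) = e^(3·x)   ⇒   g'(x) = 3·e^(3·x)
  lim(x→∞) f'(x)/g'(x) = lim(x→∞) (2·e^(2·x))/(3·e^(3·x))
  = 0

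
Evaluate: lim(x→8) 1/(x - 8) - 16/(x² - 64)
This is an ∞-∞ indeterminate form.

Combine fractions or rationalize to convert ∞-∞ to 0/0 form:
  lim(x→8) 1/(x - 8) - 16/(x² - 64) = 1/16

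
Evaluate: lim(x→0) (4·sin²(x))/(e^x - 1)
This is a 0/0 indeterminate form.

Apply L'Hôpital's rule: differentiate numerator and denominator separately.
  f(x) = 4·sin(x)^2   ⇒   f'(x) = 8·sin(x)·cos(x)
  g(x) = e^(x) - 1   ⇒   g'(x) = e^(x)
  lim(x→0) f'(x)/g'(x) = lim(x→0) (8·sin(x)·cos(x))/(e^(x))
  = 0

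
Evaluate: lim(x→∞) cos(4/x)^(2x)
This is an exponential indeterminate form.

For exponential indeterminate forms, take the natural log:
  Let L = lim(x→∞) cos(4/x)^(2x)
  Then ln(L) = lim(x→∞) [exponent × ln(base)]
  Evaluate using L'Hôpital or standard limits, then exponentiate.
  L = 1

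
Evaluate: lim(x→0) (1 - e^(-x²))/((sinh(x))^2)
This is a 0/0 indeterminate form.

Apply L'Hôpital's rule: differentiate numerator and denominator separately.
  f(x) = 1 - e^(-x^2)   ⇒   f'(x) = 2·x·e^(-x^2)
  g(x) = sinh(x)^2   ⇒   g'(x) = 2·sinh(x)·cosh(x)
  lim(x→0) f'(x)/g'(x) = lim(x→0) (2·x·e^(-x^2))/(2·sinh(x)·cosh(x))
  = 1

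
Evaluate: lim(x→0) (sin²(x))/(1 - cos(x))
This is a 0/0 indeterminate form.

Apply L'Hôpital's rule: differentiate numerator and denominator separately.
  f(x) = sin(x)^2   ⇒   f'(x) = 2·sin(x)·cos(x)
  g(x) = 1 - cos(x)   ⇒   g'(x) = sin(x)
  lim(x→0) f'(x)/g'(x) = lim(x→0) (2·sin(x)·cos(x))/(sin(x))
  = 2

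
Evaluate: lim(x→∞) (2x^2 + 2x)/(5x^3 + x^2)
This is an ∞/∞ indeterminate form.

Apply L'Hôpital's rule: differentiate numerator and denominator separately.
  f(x) = 2·x^2 + 2·x   ⇒   f'(x) = 4·x + 2
  g(x) = 5·x^3 + x^2   ⇒   g'(x) = 15·x^2 + 2·x
  lim(x→∞) f'(x)/g'(x) = lim(x→∞) (4·x + 2)/(15·x^2 + 2·x)
  = 0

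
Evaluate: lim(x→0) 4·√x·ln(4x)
This is a 0·∞ indeterminate form.

Rewrite 0·∞ as a quotient (0/0 or ∞/∞ form), then apply L'Hôpital's rule:
  lim(x→0) 4·√x·ln(4x) = 0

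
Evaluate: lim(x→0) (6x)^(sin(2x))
This is an exponential indeterminate form.

For exponential indeterminate forms, take the natural log:
  Let L = lim(x→0) (6x)^(sin(2x))
  Then ln(L) = lim(x→0) [exponent × ln(base)]
  Evaluate using L'Hôpital or standard limits, then exponentiate.
  L = 1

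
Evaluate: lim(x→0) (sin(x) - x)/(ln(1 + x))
This is a 0/0 indeterminate form.

Apply L'Hôpital's rule: differentiate numerator and denominator separately.
  f(x) = -x + sin(x)   ⇒   f'(x) = cos(x) - 1
  g(x) = ln(x + 1)   ⇒   g'(x) = 1/(x + 1)
  lim(x→0) f'(x)/g'(x) = lim(x→0) (cos(x) - 1)/(1/(x + 1))
  = 0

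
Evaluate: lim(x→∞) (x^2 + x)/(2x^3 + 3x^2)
This is an ∞/∞ indeterminate form.

Apply L'Hôpital's rule: differentiate numerator and denominator separately.
  f(x) = x^2 + x   ⇒   f'(x) = 2·x + 1
  g(x) = 2·x^3 + 3·x^2   ⇒   g'(x) = 6·x^2 + 6·x
  lim(x→∞) f'(x)/g'(x) = lim(x→∞) (2·x + 1)/(6·x^2 + 6·x)
  = 0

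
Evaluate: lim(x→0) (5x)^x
This is an exponential indeterminate form.

For exponential indeterminate forms, take the natural log:
  Let L = lim(x→0) (5x)^x
  Then ln(L) = lim(x→0) [exponent × ln(base)]
  Evaluate using L'Hôpital or standard limits, then exponentiate.
  L = 1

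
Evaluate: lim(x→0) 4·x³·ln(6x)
This is a 0·∞ indeterminate form.

Rewrite 0·∞ as a quotient (0/0 or ∞/∞ form), then apply L'Hôpital's rule:
  lim(x→0) 4·x³·ln(6x) = 0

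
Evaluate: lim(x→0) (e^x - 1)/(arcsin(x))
This is a 0/0 indeterminate form.

Apply L'Hôpital's rule: differentiate numerator and denominator separately.
  f(x) = e^(x) - 1   ⇒   f'(x) = e^(x)
  g(x) = asin(x)   ⇒   g'(x) = 1/sqrt(1 - x^2)
  lim(x→0) f'(x)/g'(x) = lim(x→0) (e^(x))/(1/sqrt(1 - x^2))
  = 1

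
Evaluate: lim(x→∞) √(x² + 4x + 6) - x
This is an ∞-∞ indeterminate form.

Combine fractions or rationalize to convert ∞-∞ to 0/0 form:
  lim(x→∞) √(x² + 4x + 6) - x = 2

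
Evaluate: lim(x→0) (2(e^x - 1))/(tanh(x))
This is a 0/0 indeterminate form.

Apply L'Hôpital's rule: differentiate numerator and denominator separately.
  f(x) = 2·e^(x) - 2   ⇒   f'(x) = 2·e^(x)
  g(x) = tanh(x)   ⇒   g'(x) = 1 - tanh(x)^2
  lim(x→0) f'(x)/g'(x) = lim(x→0) (2·e^(x))/(1 - tanh(x)^2)
  = 2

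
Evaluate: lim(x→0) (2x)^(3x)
This is an exponential indeterminate form.

For exponential indeterminate forms, take the natural log:
  Let L = lim(x→0) (2x)^(3x)
  Then ln(L) = lim(x→0) [exponent × ln(base)]
  Evaluate using L'Hôpital or standard limits, then exponentiate.
  L = 1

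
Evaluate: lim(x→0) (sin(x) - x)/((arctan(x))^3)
This is a 0/0 indeterminate form.

Apply L'Hôpital's rule: differentiate numerator and denominator separately.
  f(x) = -x + sin(x)   ⇒   f'(x) = cos(x) - 1
  g(x) = atan(x)^3   ⇒   g'(x) = 3·atan(x)^2/(x^2 + 1)
  lim(x→0) f'(x)/g'(x) = lim(x→0) (cos(x) - 1)/(3·atan(x)^2/(x^2 + 1))
  = -1/6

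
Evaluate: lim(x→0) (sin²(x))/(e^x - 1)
This is a 0/0 indeterminate form.

Apply L'Hôpital's rule: differentiate numerator and denominator separately.
  f(x) = sin(x)^2   ⇒   f'(x) = 2·sin(x)·cos(x)
  g(x) = e^(x) - 1   ⇒   g'(x) = e^(x)
  lim(x→0) f'(x)/g'(x) = lim(x→0) (2·sin(x)·cos(x))/(e^(x))
  = 0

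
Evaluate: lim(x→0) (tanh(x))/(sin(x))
This is a 0/0 indeterminate form.

Apply L'Hôpital's rule: differentiate numerator and denominator separately.
  f(x) = tanh(x)   ⇒   f'(x) = 1 - tanh(x)^2
  g(x) = sin(x)   ⇒   g'(x) = cos(x)
  lim(x→0) f'(x)/g'(x) = lim(x→0) (1 - tanh(x)^2)/(cos(x))
  = 1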